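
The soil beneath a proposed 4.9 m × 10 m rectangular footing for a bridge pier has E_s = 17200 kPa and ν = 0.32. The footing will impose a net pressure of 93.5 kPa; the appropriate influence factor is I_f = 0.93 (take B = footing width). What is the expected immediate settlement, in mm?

S_e ≈ 22.2 mm

Immediate (elastic) settlement: S_e = q·B·(1−ν²)/E_s · I_f.
S_e = 93.5 × 4.9 × (1 − 0.32²) / 17200 × 0.93
    = 93.5 × 4.9 × 0.8976 / 17200 × 0.93
    = 0.02224 m = 22.24 mm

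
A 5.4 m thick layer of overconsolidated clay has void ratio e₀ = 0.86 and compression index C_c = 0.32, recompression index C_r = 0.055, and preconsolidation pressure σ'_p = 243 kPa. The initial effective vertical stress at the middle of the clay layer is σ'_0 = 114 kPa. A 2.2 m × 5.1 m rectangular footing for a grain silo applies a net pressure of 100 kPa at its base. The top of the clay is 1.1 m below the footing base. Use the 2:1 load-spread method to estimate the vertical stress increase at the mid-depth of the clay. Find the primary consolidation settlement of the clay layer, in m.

S_c ≈ 0.0117 m

Mid-depth of clay below the footing base: z = 1.1 + 5.4/2 = 3.8 m.
Stress increase at mid-clay by the 2:1 spreading method:
Δσ = qBL/((B+z)(L+z)) = 100×2.2×5.1/((2.2+3.8)(5.1+3.8)) = 21.011 kPa
Final effective stress: σ'_f = 114 + 21.011 = 135.01 kPa.
σ'_f = 135.01 ≤ σ'_p = 243 kPa, so the clay remains overconsolidated and only the recompression index applies:
S_c = C_r·H/(1+e₀)·log₁₀(σ'_f/σ'_0) = 0.055×5.4/1.86×log₁₀(135.01/114)
    = 0.15968 × 0.073461 = 0.01173 m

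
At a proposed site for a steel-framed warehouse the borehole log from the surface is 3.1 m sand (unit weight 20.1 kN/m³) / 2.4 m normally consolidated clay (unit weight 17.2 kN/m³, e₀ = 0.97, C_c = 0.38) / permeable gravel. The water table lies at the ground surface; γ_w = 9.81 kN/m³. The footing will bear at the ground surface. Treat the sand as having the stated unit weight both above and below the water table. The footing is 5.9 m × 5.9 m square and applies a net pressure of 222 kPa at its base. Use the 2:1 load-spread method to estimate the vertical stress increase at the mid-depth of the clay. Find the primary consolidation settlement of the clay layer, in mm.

S_c ≈ 209 mm

Mid-depth of clay below the ground surface: z = 3.1 + 2.4/2 = 4.3 m.
Total vertical stress at mid-clay: σ_v = 20.1×3.1 + 17.2×1.2 = 82.95 kPa.
Pore pressure: u = 9.81×(4.3 − 0) = 42.183 kPa.
Initial effective stress: σ'_0 = σ_v − u = 82.95 − 42.183 = 40.767 kPa.
Stress increase at mid-clay by the 2:1 spreading method:
Δσ = qBL/((B+z)(L+z)) = 222×5.9×5.9/((5.9+4.3)(5.9+4.3)) = 74.277 kPa
Final effective stress: σ'_f = σ'_0 + Δσ = 40.767 + 74.277 = 115.04 kPa.
Normally consolidated clay, so the full stress increment lies on the virgin compression line:
S_c = C_c·H/(1+e₀)·log₁₀(σ'_f/σ'_0) = 0.38×2.4/(1+0.97)×log₁₀(115.04/40.767)
    = 0.46294 × 0.45054 = 0.2086 m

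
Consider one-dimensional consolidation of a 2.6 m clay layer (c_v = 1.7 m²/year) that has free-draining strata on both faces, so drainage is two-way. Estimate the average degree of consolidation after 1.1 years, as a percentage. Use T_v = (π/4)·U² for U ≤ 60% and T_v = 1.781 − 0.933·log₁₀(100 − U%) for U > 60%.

Drainage path length: H_d = H/2 = 1.3 m (double drainage).
T_v = c_v·t/H_d² = 1.7×1.1/1.3² = 1.1065.
T_v = 1.1065 corresponds to the U > 60% branch:
U = 1 − 10^((1.781 − T_v)/0.933)/100 = 0.9472

U ≈ 94.7 %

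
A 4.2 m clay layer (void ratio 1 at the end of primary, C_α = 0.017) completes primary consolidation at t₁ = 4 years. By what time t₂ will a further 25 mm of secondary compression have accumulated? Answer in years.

t₂ ≈ 20.1 years

S_s = C_α·H/(1+e_p)·log₁₀(t₂/t₁) ⇒ log₁₀(t₂/t₁) = S_s·(1+e_p)/(C_α·H).
log₁₀(t₂/t₁) = 0.025 × (1+1) / (0.017×4.2) = 0.7003
t₂ = t₁ × 10^0.7003 = 4 × 5.015 = 20.06 years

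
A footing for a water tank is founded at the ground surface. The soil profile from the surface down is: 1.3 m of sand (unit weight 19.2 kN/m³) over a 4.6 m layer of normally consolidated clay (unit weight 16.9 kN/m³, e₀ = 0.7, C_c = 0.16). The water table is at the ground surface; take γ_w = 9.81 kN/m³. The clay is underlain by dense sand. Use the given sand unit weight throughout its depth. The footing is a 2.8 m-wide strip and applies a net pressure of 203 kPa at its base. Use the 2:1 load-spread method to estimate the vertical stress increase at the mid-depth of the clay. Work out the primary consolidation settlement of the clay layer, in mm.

Mid-depth of clay below the ground surface: z = 1.3 + 4.6/2 = 3.6 m.
Total vertical stress at mid-clay: σ_v = 19.2×1.3 + 16.9×2.3 = 63.83 kPa.
Pore pressure: u = 9.81×(3.6 − 0) = 35.316 kPa.
Initial effective stress: σ'_0 = σ_v − u = 63.83 − 35.316 = 28.514 kPa.
Stress increase at mid-clay by the 2:1 spreading method:
Δσ = qB/(B+z) = 203×2.8/(2.8+3.6) = 88.812 kPa
Final effective stress: σ'_f = σ'_0 + Δσ = 28.514 + 88.812 = 117.33 kPa.
Normally consolidated clay, so the full stress increment lies on the virgin compression line:
S_c = C_c·H/(1+e₀)·log₁₀(σ'_f/σ'_0) = 0.16×4.6/(1+0.7)×log₁₀(117.33/28.514)
    = 0.43294 × 0.61435 = 0.266 m

S_c ≈ 266 mm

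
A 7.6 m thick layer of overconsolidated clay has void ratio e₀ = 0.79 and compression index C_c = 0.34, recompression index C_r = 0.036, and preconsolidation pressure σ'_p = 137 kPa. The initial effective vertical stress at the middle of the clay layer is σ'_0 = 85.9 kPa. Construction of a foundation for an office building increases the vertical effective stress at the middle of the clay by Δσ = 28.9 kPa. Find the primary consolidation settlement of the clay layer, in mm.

S_c ≈ 19.3 mm

Final effective stress: σ'_f = 85.9 + 28.9 = 114.8 kPa.
σ'_f = 114.8 ≤ σ'_p = 137 kPa, so the clay remains overconsolidated and only the recompression index applies:
S_c = C_r·H/(1+e₀)·log₁₀(σ'_f/σ'_0) = 0.036×7.6/1.79×log₁₀(114.8/85.9)
    = 0.15285 × 0.12595 = 0.01925 m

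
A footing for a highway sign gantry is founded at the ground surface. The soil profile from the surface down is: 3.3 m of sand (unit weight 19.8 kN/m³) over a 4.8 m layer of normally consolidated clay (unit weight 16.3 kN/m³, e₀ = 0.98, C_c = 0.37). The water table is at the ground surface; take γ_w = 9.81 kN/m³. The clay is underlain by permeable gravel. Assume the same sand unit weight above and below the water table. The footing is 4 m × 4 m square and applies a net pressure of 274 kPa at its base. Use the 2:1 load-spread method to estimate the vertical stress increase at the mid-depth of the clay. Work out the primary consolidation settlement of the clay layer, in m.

S_c ≈ 0.262 m

Mid-depth of clay below the ground surface: z = 3.3 + 4.8/2 = 5.7 m.
Total vertical stress at mid-clay: σ_v = 19.8×3.3 + 16.3×2.4 = 104.46 kPa.
Pore pressure: u = 9.81×(5.7 − 0) = 55.917 kPa.
Initial effective stress: σ'_0 = σ_v − u = 104.46 − 55.917 = 48.543 kPa.
Stress increase at mid-clay by the 2:1 spreading method:
Δσ = qBL/((B+z)(L+z)) = 274×4×4/((4+5.7)(4+5.7)) = 46.594 kPa
Final effective stress: σ'_f = σ'_0 + Δσ = 48.543 + 46.594 = 95.137 kPa.
Normally consolidated clay, so the full stress increment lies on the virgin compression line:
S_c = C_c·H/(1+e₀)·log₁₀(σ'_f/σ'_0) = 0.37×4.8/(1+0.98)×log₁₀(95.137/48.543)
    = 0.89697 × 0.29222 = 0.2621 m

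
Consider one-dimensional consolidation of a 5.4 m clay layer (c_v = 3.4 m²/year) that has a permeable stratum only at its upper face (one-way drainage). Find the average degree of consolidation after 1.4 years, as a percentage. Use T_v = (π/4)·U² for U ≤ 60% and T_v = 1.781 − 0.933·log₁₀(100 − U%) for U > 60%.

Drainage path length: H_d = H = 5.4 m (single drainage).
T_v = c_v·t/H_d² = 3.4×1.4/5.4² = 0.16324.
T_v = 0.16324 corresponds to the U ≤ 60% branch:
U = √(4T_v/π) = 0.4559

U ≈ 45.6 %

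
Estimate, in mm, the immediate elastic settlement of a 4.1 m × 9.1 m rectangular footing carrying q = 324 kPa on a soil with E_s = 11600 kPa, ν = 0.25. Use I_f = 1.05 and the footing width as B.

S_e ≈ 113 mm

Immediate (elastic) settlement: S_e = q·B·(1−ν²)/E_s · I_f.
S_e = 324 × 4.1 × (1 − 0.25²) / 11600 × 1.05
    = 324 × 4.1 × 0.9375 / 11600 × 1.05
    = 0.1127 m = 112.7 mm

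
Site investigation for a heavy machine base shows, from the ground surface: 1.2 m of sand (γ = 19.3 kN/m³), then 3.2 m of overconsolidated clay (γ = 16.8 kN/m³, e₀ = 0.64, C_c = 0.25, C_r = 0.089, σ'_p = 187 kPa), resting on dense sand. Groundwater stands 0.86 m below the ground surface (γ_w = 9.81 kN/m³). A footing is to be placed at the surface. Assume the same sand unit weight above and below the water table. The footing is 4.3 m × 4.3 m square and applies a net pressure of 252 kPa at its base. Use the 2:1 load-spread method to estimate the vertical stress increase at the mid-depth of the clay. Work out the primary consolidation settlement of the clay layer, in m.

Mid-depth of clay below the ground surface: z = 1.2 + 3.2/2 = 2.8 m.
Total vertical stress at mid-clay: σ_v = 19.3×1.2 + 16.8×1.6 = 50.04 kPa.
Pore pressure: u = 9.81×(2.8 − 0.86) = 19.031 kPa.
Initial effective stress: σ'_0 = σ_v − u = 50.04 − 19.031 = 31.009 kPa.
Stress increase at mid-clay by the 2:1 spreading method:
Δσ = qBL/((B+z)(L+z)) = 252×4.3×4.3/((4.3+2.8)(4.3+2.8)) = 92.432 kPa
Final effective stress: σ'_f = 31.009 + 92.432 = 123.44 kPa.
σ'_f = 123.44 ≤ σ'_p = 187 kPa, so the clay remains overconsolidated and only the recompression index applies:
S_c = C_r·H/(1+e₀)·log₁₀(σ'_f/σ'_0) = 0.089×3.2/1.64×log₁₀(123.44/31.009)
    = 0.17366 × 0.59997 = 0.1042 m

S_c ≈ 0.104 m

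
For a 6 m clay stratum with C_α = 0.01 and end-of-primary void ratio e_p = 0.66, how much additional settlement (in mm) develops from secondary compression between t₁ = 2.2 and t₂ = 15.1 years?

S_s ≈ 30.2 mm

Secondary compression: S_s = C_α·H/(1+e_p)·log₁₀(t₂/t₁)
S_s = 0.01×6/(1+0.66)×log₁₀(15.1/2.2)
    = 0.03614 × 0.8366 = 0.03024 m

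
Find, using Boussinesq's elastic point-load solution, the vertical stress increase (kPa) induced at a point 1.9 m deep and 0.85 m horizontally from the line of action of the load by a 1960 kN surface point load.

Δσ_z ≈ 164 kPa

Boussinesq vertical stress below a point load on an elastic half-space:
Δσ_z = 3P/(2πz²) · [1 + (r/z)²]^(−5/2)
r/z = 0.85/1.9 = 0.44737; [1+(r/z)²]^(−5/2) = 0.63376.
Δσ_z = 3×1960/(2π×1.9²) × 0.63376 = 259.23 × 0.63376 = 164.3 kPa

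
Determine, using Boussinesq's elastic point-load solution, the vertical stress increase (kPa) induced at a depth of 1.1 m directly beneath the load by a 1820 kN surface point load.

Δσ_z ≈ 718 kPa

Boussinesq vertical stress below a point load on an elastic half-space:
Δσ_z = 3P/(2πz²) · [1 + (r/z)²]^(−5/2)
r/z = 0/1.1 = 0; [1+(r/z)²]^(−5/2) = 1.
Δσ_z = 3×1820/(2π×1.1²) × 1 = 718.17 × 1 = 718.2 kPa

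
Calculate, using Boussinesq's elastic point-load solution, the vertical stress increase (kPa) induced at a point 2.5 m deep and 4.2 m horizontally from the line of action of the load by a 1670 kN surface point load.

Δσ_z ≈ 4.47 kPa

Boussinesq vertical stress below a point load on an elastic half-space:
Δσ_z = 3P/(2πz²) · [1 + (r/z)²]^(−5/2)
r/z = 4.2/2.5 = 1.68; [1+(r/z)²]^(−5/2) = 0.035007.
Δσ_z = 3×1670/(2π×2.5²) × 0.035007 = 127.58 × 0.035007 = 4.466 kPa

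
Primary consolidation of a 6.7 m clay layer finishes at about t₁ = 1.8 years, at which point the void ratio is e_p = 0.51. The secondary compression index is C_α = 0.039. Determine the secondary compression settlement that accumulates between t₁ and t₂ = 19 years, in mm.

S_s ≈ 177 mm

Secondary compression: S_s = C_α·H/(1+e_p)·log₁₀(t₂/t₁)
S_s = 0.039×6.7/(1+0.51)×log₁₀(19/1.8)
    = 0.173 × 1.023 = 0.1771 m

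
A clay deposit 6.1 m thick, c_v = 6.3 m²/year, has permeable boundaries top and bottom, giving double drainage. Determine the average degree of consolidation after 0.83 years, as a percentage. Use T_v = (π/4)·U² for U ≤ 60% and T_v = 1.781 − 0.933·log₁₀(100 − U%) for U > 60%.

U ≈ 79.8 %

Drainage path length: H_d = H/2 = 3.05 m (double drainage).
T_v = c_v·t/H_d² = 6.3×0.83/3.05² = 0.56211.
T_v = 0.56211 corresponds to the U > 60% branch:
U = 1 − 10^((1.781 − T_v)/0.933)/100 = 0.7975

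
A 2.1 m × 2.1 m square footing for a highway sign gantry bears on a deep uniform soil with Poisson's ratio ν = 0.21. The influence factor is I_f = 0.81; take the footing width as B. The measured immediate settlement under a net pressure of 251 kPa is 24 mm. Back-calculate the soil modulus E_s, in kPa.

E_s ≈ 17000 kPa

S_e = q·B·(1−ν²)/E_s · I_f  ⇒  E_s = q·B·(1−ν²)·I_f / S_e.
E_s = 251 × 2.1 × 0.9559 × 0.81 / 0.024 = 17010 kPa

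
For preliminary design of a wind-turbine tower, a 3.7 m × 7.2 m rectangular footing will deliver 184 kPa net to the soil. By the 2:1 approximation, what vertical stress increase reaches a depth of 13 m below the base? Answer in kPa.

Δσ_z ≈ 14.5 kPa

By the 2:1 method the load spreads at 1 horizontal : 2 vertical, so at depth z the loaded area has grown by z in each plan dimension:
Δσ = qBL/((B+z)(L+z)) = 184×3.7×7.2/((3.7+13)(7.2+13)) = 14.531 kPa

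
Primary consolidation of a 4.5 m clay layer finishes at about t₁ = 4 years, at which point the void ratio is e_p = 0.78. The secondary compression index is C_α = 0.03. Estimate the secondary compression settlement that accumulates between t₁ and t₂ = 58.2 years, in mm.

Secondary compression: S_s = C_α·H/(1+e_p)·log₁₀(t₂/t₁)
S_s = 0.03×4.5/(1+0.78)×log₁₀(58.2/4)
    = 0.07584 × 1.163 = 0.08819 m

S_s ≈ 88.2 mm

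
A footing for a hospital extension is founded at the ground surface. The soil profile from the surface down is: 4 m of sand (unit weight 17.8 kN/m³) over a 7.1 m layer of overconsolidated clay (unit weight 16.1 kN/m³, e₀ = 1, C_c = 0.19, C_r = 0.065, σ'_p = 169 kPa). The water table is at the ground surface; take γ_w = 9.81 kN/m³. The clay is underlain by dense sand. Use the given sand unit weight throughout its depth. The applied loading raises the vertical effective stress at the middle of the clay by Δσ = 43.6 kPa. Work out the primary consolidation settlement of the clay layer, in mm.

Mid-depth of clay below the ground surface: z = 4 + 7.1/2 = 7.55 m.
Total vertical stress at mid-clay: σ_v = 17.8×4 + 16.1×3.55 = 128.36 kPa.
Pore pressure: u = 9.81×(7.55 − 0) = 74.066 kPa.
Initial effective stress: σ'_0 = σ_v − u = 128.36 − 74.066 = 54.294 kPa.
Final effective stress: σ'_f = 54.294 + 43.6 = 97.894 kPa.
σ'_f = 97.894 ≤ σ'_p = 169 kPa, so the clay remains overconsolidated and only the recompression index applies:
S_c = C_r·H/(1+e₀)·log₁₀(σ'_f/σ'_0) = 0.065×7.1/2×log₁₀(97.894/54.294)
    = 0.23075 × 0.256 = 0.05907 m

S_c ≈ 59.1 mm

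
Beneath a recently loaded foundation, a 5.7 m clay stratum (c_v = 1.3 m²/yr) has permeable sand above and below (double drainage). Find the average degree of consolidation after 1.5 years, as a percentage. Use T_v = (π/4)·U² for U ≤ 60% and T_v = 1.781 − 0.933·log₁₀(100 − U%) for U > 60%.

Drainage path length: H_d = H/2 = 2.85 m (double drainage).
T_v = c_v·t/H_d² = 1.3×1.5/2.85² = 0.24007.
T_v = 0.24007 corresponds to the U ≤ 60% branch:
U = √(4T_v/π) = 0.5529

U ≈ 55.3 %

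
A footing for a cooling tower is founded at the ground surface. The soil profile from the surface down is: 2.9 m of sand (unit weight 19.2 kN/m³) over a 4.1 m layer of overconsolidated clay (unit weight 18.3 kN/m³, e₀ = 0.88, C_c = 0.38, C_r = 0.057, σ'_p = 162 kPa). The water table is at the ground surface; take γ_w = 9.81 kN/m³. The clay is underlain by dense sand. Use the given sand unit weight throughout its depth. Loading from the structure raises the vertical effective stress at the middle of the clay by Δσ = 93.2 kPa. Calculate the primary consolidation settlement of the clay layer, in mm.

Mid-depth of clay below the ground surface: z = 2.9 + 4.1/2 = 4.95 m.
Total vertical stress at mid-clay: σ_v = 19.2×2.9 + 18.3×2.05 = 93.195 kPa.
Pore pressure: u = 9.81×(4.95 − 0) = 48.56 kPa.
Initial effective stress: σ'_0 = σ_v − u = 93.195 − 48.56 = 44.635 kPa.
Final effective stress: σ'_f = 44.635 + 93.2 = 137.84 kPa.
σ'_f = 137.84 ≤ σ'_p = 162 kPa, so the clay remains overconsolidated and only the recompression index applies:
S_c = C_r·H/(1+e₀)·log₁₀(σ'_f/σ'_0) = 0.057×4.1/1.88×log₁₀(137.84/44.635)
    = 0.12431 × 0.4897 = 0.06088 m

S_c ≈ 60.9 mm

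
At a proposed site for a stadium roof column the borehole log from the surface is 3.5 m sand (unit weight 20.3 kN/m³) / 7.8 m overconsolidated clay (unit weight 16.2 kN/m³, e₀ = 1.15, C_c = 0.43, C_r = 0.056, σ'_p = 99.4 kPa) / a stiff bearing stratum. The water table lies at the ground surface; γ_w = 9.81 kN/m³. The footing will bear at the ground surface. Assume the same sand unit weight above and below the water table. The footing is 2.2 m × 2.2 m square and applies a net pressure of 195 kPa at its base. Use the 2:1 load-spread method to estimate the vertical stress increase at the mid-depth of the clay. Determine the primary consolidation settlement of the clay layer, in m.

Mid-depth of clay below the ground surface: z = 3.5 + 7.8/2 = 7.4 m.
Total vertical stress at mid-clay: σ_v = 20.3×3.5 + 16.2×3.9 = 134.23 kPa.
Pore pressure: u = 9.81×(7.4 − 0) = 72.594 kPa.
Initial effective stress: σ'_0 = σ_v − u = 134.23 − 72.594 = 61.636 kPa.
Stress increase at mid-clay by the 2:1 spreading method:
Δσ = qBL/((B+z)(L+z)) = 195×2.2×2.2/((2.2+7.4)(2.2+7.4)) = 10.241 kPa
Final effective stress: σ'_f = 61.636 + 10.241 = 71.877 kPa.
σ'_f = 71.877 ≤ σ'_p = 99.4 kPa, so the clay remains overconsolidated and only the recompression index applies:
S_c = C_r·H/(1+e₀)·log₁₀(σ'_f/σ'_0) = 0.056×7.8/2.15×log₁₀(71.877/61.636)
    = 0.20316 × 0.066755 = 0.01356 m

S_c ≈ 0.0136 m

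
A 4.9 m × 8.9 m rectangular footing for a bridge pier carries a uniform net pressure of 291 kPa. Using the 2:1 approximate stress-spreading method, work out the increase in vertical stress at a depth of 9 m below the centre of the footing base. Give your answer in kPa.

By the 2:1 method the load spreads at 1 horizontal : 2 vertical, so at depth z the loaded area has grown by z in each plan dimension:
Δσ = qBL/((B+z)(L+z)) = 291×4.9×8.9/((4.9+9)(8.9+9)) = 51.005 kPa

Δσ_z ≈ 51 kPa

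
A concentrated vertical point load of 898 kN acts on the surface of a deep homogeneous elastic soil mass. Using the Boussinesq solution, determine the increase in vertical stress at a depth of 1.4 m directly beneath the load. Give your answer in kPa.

Boussinesq vertical stress below a point load on an elastic half-space:
Δσ_z = 3P/(2πz²) · [1 + (r/z)²]^(−5/2)
r/z = 0/1.4 = 0; [1+(r/z)²]^(−5/2) = 1.
Δσ_z = 3×898/(2π×1.4²) × 1 = 218.76 × 1 = 218.8 kPa

Δσ_z ≈ 219 kPa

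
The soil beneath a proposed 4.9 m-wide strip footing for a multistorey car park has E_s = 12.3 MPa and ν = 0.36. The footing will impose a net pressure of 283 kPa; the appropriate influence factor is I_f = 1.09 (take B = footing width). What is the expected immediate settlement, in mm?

S_e ≈ 107 mm

Immediate (elastic) settlement: S_e = q·B·(1−ν²)/E_s · I_f.
E_s = 12.3 MPa = 12300 kPa.
S_e = 283 × 4.9 × (1 − 0.36²) / 12300 × 1.09
    = 283 × 4.9 × 0.8704 / 12300 × 1.09
    = 0.107 m = 107 mm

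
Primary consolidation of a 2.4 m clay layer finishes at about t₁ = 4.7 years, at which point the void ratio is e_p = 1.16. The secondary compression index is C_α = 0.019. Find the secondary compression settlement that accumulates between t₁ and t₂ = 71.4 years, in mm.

Secondary compression: S_s = C_α·H/(1+e_p)·log₁₀(t₂/t₁)
S_s = 0.019×2.4/(1+1.16)×log₁₀(71.4/4.7)
    = 0.02111 × 1.182 = 0.02494 m

S_s ≈ 24.9 mm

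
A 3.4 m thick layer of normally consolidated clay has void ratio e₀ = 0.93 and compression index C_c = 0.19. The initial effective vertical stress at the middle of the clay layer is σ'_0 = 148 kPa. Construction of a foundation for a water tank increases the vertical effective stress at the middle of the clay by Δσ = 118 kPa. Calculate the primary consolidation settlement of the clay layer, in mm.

S_c ≈ 85.2 mm

Final effective stress: σ'_f = σ'_0 + Δσ = 148 + 118 = 266 kPa.
Normally consolidated clay, so the full stress increment lies on the virgin compression line:
S_c = C_c·H/(1+e₀)·log₁₀(σ'_f/σ'_0) = 0.19×3.4/(1+0.93)×log₁₀(266/148)
    = 0.33472 × 0.25462 = 0.08523 m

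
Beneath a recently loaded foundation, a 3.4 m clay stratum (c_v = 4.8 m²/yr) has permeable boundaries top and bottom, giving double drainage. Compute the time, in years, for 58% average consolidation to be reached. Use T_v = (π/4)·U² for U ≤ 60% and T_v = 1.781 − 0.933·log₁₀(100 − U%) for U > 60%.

t ≈ 0.159 years

Drainage path length: H_d = H/2 = 1.7 m (double drainage).
U ≤ 60%: T_v = (π/4)·U² = (π/4)×0.58² = 0.26421.
t = T_v·H_d²/c_v = 0.26421×1.7²/4.8 = 0.1591 years.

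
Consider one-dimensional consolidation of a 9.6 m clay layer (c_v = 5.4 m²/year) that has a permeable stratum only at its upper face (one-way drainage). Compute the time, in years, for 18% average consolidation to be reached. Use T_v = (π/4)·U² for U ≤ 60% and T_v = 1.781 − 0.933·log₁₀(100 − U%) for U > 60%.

t ≈ 0.434 years

Drainage path length: H_d = H = 9.6 m (single drainage).
U ≤ 60%: T_v = (π/4)·U² = (π/4)×0.18² = 0.025447.
t = T_v·H_d²/c_v = 0.025447×9.6²/5.4 = 0.4343 years.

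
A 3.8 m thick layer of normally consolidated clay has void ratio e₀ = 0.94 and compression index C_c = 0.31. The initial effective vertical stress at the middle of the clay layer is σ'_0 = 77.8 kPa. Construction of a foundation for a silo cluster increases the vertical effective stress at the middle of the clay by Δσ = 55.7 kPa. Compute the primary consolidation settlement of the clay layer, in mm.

S_c ≈ 142 mm

Final effective stress: σ'_f = σ'_0 + Δσ = 77.8 + 55.7 = 133.5 kPa.
Normally consolidated clay, so the full stress increment lies on the virgin compression line:
S_c = C_c·H/(1+e₀)·log₁₀(σ'_f/σ'_0) = 0.31×3.8/(1+0.94)×log₁₀(133.5/77.8)
    = 0.60722 × 0.2345 = 0.1424 m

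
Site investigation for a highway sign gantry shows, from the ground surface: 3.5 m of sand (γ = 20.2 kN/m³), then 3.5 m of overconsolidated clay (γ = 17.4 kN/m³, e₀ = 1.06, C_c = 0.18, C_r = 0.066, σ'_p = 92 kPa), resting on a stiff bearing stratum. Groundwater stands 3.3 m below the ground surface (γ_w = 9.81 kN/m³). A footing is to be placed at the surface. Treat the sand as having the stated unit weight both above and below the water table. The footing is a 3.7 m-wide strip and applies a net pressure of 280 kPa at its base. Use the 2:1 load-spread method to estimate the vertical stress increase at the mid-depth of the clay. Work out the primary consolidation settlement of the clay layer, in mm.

S_c ≈ 107 mm

Mid-depth of clay below the ground surface: z = 3.5 + 3.5/2 = 5.25 m.
Total vertical stress at mid-clay: σ_v = 20.2×3.5 + 17.4×1.75 = 101.15 kPa.
Pore pressure: u = 9.81×(5.25 − 3.3) = 19.13 kPa.
Initial effective stress: σ'_0 = σ_v − u = 101.15 − 19.13 = 82.02 kPa.
Stress increase at mid-clay by the 2:1 spreading method:
Δσ = qB/(B+z) = 280×3.7/(3.7+5.25) = 115.75 kPa
Final effective stress: σ'_f = 82.02 + 115.75 = 197.77 kPa.
σ'_f = 197.77 > σ'_p = 92 kPa, so the stress path crosses the preconsolidation pressure — recompression up to σ'_p, then virgin compression beyond:
S_c = H/(1+e₀)·[C_r·log₁₀(σ'_p/σ'_0) + C_c·log₁₀(σ'_f/σ'_p)]
    = 3.5/2.06 × [0.066×log₁₀(92/82.02) + 0.18×log₁₀(197.77/92)]
    = 1.699 × [0.0032913 + 0.059827] = 0.1072 m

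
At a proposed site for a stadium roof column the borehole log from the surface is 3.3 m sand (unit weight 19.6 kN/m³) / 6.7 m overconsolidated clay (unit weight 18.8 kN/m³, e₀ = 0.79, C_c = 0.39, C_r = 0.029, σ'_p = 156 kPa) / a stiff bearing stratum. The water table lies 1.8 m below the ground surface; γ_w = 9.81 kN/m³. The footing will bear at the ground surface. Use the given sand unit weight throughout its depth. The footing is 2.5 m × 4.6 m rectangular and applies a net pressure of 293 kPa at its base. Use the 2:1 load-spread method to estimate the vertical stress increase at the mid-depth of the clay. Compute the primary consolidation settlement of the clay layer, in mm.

Mid-depth of clay below the ground surface: z = 3.3 + 6.7/2 = 6.65 m.
Total vertical stress at mid-clay: σ_v = 19.6×3.3 + 18.8×3.35 = 127.66 kPa.
Pore pressure: u = 9.81×(6.65 − 1.8) = 47.578 kPa.
Initial effective stress: σ'_0 = σ_v − u = 127.66 − 47.578 = 80.082 kPa.
Stress increase at mid-clay by the 2:1 spreading method:
Δσ = qBL/((B+z)(L+z)) = 293×2.5×4.6/((2.5+6.65)(4.6+6.65)) = 32.733 kPa
Final effective stress: σ'_f = 80.082 + 32.733 = 112.81 kPa.
σ'_f = 112.81 ≤ σ'_p = 156 kPa, so the clay remains overconsolidated and only the recompression index applies:
S_c = C_r·H/(1+e₀)·log₁₀(σ'_f/σ'_0) = 0.029×6.7/1.79×log₁₀(112.81/80.082)
    = 0.10855 × 0.14881 = 0.01615 m

S_c ≈ 16.2 mm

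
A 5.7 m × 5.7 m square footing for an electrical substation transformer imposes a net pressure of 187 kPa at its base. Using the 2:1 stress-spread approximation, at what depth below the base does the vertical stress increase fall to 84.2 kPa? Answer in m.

2:1 spreading — at depth z the loaded area has grown by z in each plan dimension:
qB²/(B+z)² = Δσ_z ⇒ z = B(√(q/Δσ_z) − 1) = 5.7×(√(187/84.2) − 1) = 2.795 m

z ≈ 2.79 m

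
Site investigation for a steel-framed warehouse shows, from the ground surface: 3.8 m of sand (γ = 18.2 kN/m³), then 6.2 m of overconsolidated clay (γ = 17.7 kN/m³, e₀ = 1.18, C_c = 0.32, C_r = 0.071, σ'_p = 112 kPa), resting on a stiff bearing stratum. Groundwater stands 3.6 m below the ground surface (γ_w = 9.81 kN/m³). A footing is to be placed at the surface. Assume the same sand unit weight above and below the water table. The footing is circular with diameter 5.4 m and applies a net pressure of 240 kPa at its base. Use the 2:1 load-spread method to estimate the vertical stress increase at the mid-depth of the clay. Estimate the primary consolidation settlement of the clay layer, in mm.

Mid-depth of clay below the ground surface: z = 3.8 + 6.2/2 = 6.9 m.
Total vertical stress at mid-clay: σ_v = 18.2×3.8 + 17.7×3.1 = 124.03 kPa.
Pore pressure: u = 9.81×(6.9 − 3.6) = 32.373 kPa.
Initial effective stress: σ'_0 = σ_v − u = 124.03 − 32.373 = 91.657 kPa.
Stress increase at mid-clay by the 2:1 spreading method:
Δσ ≈ qD²/(D+z)² = 240×5.4²/(5.4+6.9)² = 46.258 kPa
Final effective stress: σ'_f = 91.657 + 46.258 = 137.91 kPa.
σ'_f = 137.91 > σ'_p = 112 kPa, so the stress path crosses the preconsolidation pressure — recompression up to σ'_p, then virgin compression beyond:
S_c = H/(1+e₀)·[C_r·log₁₀(σ'_p/σ'_0) + C_c·log₁₀(σ'_f/σ'_p)]
    = 6.2/2.18 × [0.071×log₁₀(112/91.657) + 0.32×log₁₀(137.91/112)]
    = 2.844 × [0.0061807 + 0.028921] = 0.09983 m

S_c ≈ 99.8 mm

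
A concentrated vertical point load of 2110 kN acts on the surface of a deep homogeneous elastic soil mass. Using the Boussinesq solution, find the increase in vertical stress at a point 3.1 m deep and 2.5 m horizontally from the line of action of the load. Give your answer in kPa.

Boussinesq vertical stress below a point load on an elastic half-space:
Δσ_z = 3P/(2πz²) · [1 + (r/z)²]^(−5/2)
r/z = 2.5/3.1 = 0.80645; [1+(r/z)²]^(−5/2) = 0.28579.
Δσ_z = 3×2110/(2π×3.1²) × 0.28579 = 104.83 × 0.28579 = 29.96 kPa

Δσ_z ≈ 30 kPa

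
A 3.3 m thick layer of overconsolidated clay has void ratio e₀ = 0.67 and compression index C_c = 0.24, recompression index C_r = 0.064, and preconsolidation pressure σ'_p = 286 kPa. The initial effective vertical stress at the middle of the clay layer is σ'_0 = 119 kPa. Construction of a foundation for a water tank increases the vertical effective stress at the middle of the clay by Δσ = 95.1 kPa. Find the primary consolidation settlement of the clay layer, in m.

Final effective stress: σ'_f = 119 + 95.1 = 214.1 kPa.
σ'_f = 214.1 ≤ σ'_p = 286 kPa, so the clay remains overconsolidated and only the recompression index applies:
S_c = C_r·H/(1+e₀)·log₁₀(σ'_f/σ'_0) = 0.064×3.3/1.67×log₁₀(214.1/119)
    = 0.12646 × 0.25507 = 0.03226 m

S_c ≈ 0.0323 m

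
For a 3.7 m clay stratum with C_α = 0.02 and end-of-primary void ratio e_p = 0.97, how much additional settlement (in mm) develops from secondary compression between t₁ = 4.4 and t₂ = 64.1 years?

S_s ≈ 43.7 mm

Secondary compression: S_s = C_α·H/(1+e_p)·log₁₀(t₂/t₁)
S_s = 0.02×3.7/(1+0.97)×log₁₀(64.1/4.4)
    = 0.03756 × 1.163 = 0.0437 m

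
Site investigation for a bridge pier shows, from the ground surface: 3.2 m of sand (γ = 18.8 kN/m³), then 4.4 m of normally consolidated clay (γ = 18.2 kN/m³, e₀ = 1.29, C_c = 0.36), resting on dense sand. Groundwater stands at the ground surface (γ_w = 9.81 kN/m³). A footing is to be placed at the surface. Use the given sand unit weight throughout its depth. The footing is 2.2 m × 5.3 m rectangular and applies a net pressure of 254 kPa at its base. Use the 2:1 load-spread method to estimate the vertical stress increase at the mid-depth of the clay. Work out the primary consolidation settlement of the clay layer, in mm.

Mid-depth of clay below the ground surface: z = 3.2 + 4.4/2 = 5.4 m.
Total vertical stress at mid-clay: σ_v = 18.8×3.2 + 18.2×2.2 = 100.2 kPa.
Pore pressure: u = 9.81×(5.4 − 0) = 52.974 kPa.
Initial effective stress: σ'_0 = σ_v − u = 100.2 − 52.974 = 47.226 kPa.
Stress increase at mid-clay by the 2:1 spreading method:
Δσ = qBL/((B+z)(L+z)) = 254×2.2×5.3/((2.2+5.4)(5.3+5.4)) = 36.42 kPa
Final effective stress: σ'_f = σ'_0 + Δσ = 47.226 + 36.42 = 83.646 kPa.
Normally consolidated clay, so the full stress increment lies on the virgin compression line:
S_c = C_c·H/(1+e₀)·log₁₀(σ'_f/σ'_0) = 0.36×4.4/(1+1.29)×log₁₀(83.646/47.226)
    = 0.6917 × 0.24826 = 0.1717 m

S_c ≈ 172 mm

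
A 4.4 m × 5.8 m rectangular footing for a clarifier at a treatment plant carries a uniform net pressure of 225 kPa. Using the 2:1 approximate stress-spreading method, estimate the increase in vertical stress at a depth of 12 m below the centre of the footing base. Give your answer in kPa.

Δσ_z ≈ 19.7 kPa

By the 2:1 method the load spreads at 1 horizontal : 2 vertical, so at depth z the loaded area has grown by z in each plan dimension:
Δσ = qBL/((B+z)(L+z)) = 225×4.4×5.8/((4.4+12)(5.8+12)) = 19.67 kPa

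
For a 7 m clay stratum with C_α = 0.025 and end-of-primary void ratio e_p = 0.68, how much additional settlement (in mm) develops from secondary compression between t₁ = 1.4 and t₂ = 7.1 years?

Secondary compression: S_s = C_α·H/(1+e_p)·log₁₀(t₂/t₁)
S_s = 0.025×7/(1+0.68)×log₁₀(7.1/1.4)
    = 0.1042 × 0.7051 = 0.07345 m

S_s ≈ 73.5 mm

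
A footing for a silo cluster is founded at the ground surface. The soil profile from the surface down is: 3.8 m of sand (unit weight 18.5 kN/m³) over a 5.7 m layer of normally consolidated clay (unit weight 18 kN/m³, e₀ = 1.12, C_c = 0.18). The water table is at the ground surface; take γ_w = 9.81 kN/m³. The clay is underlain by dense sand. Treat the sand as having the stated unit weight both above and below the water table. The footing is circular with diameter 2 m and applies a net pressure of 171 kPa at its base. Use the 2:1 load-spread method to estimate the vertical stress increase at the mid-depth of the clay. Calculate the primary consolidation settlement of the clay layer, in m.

S_c ≈ 0.0316 m

Mid-depth of clay below the ground surface: z = 3.8 + 5.7/2 = 6.65 m.
Total vertical stress at mid-clay: σ_v = 18.5×3.8 + 18×2.85 = 121.6 kPa.
Pore pressure: u = 9.81×(6.65 − 0) = 65.237 kPa.
Initial effective stress: σ'_0 = σ_v − u = 121.6 − 65.237 = 56.363 kPa.
Stress increase at mid-clay by the 2:1 spreading method:
Δσ ≈ qD²/(D+z)² = 171×2²/(2+6.65)² = 9.1416 kPa
Final effective stress: σ'_f = σ'_0 + Δσ = 56.363 + 9.1416 = 65.505 kPa.
Normally consolidated clay, so the full stress increment lies on the virgin compression line:
S_c = C_c·H/(1+e₀)·log₁₀(σ'_f/σ'_0) = 0.18×5.7/(1+1.12)×log₁₀(65.505/56.363)
    = 0.48396 × 0.06528 = 0.03159 m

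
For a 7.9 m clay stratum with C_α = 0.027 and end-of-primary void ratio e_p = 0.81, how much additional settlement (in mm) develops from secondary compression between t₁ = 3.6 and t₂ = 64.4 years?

Secondary compression: S_s = C_α·H/(1+e_p)·log₁₀(t₂/t₁)
S_s = 0.027×7.9/(1+0.81)×log₁₀(64.4/3.6)
    = 0.1178 × 1.253 = 0.1476 m

S_s ≈ 148 mm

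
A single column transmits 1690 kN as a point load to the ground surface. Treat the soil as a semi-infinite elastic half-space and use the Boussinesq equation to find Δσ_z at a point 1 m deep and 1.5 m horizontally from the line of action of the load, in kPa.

Boussinesq vertical stress below a point load on an elastic half-space:
Δσ_z = 3P/(2πz²) · [1 + (r/z)²]^(−5/2)
r/z = 1.5/1 = 1.5; [1+(r/z)²]^(−5/2) = 0.052516.
Δσ_z = 3×1690/(2π×1²) × 0.052516 = 806.92 × 0.052516 = 42.38 kPa

Δσ_z ≈ 42.4 kPa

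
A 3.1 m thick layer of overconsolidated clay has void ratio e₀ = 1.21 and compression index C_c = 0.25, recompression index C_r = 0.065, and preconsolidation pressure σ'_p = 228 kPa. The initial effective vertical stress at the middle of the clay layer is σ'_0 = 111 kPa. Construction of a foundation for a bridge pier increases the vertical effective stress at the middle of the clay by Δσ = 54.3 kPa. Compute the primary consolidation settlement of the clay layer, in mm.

Final effective stress: σ'_f = 111 + 54.3 = 165.3 kPa.
σ'_f = 165.3 ≤ σ'_p = 228 kPa, so the clay remains overconsolidated and only the recompression index applies:
S_c = C_r·H/(1+e₀)·log₁₀(σ'_f/σ'_0) = 0.065×3.1/2.21×log₁₀(165.3/111)
    = 0.091176 × 0.17295 = 0.01577 m

S_c ≈ 15.8 mm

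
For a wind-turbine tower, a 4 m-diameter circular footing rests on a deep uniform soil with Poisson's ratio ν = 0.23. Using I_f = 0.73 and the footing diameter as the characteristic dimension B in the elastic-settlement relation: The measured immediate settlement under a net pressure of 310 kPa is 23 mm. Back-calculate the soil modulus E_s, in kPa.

E_s ≈ 37300 kPa

S_e = q·B·(1−ν²)/E_s · I_f  ⇒  E_s = q·B·(1−ν²)·I_f / S_e.
E_s = 310 × 4 × 0.9471 × 0.73 / 0.023 = 37270 kPa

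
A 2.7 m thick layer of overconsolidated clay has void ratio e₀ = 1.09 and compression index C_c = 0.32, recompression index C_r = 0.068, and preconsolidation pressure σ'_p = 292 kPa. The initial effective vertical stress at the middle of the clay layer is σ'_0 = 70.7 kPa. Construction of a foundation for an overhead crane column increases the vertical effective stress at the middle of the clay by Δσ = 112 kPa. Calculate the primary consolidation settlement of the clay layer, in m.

S_c ≈ 0.0362 m

Final effective stress: σ'_f = 70.7 + 112 = 182.7 kPa.
σ'_f = 182.7 ≤ σ'_p = 292 kPa, so the clay remains overconsolidated and only the recompression index applies:
S_c = C_r·H/(1+e₀)·log₁₀(σ'_f/σ'_0) = 0.068×2.7/2.09×log₁₀(182.7/70.7)
    = 0.087849 × 0.41232 = 0.03622 m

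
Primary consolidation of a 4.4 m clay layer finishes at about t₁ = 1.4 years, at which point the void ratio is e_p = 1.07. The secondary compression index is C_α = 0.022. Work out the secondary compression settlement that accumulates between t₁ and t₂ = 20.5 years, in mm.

S_s ≈ 54.5 mm

Secondary compression: S_s = C_α·H/(1+e_p)·log₁₀(t₂/t₁)
S_s = 0.022×4.4/(1+1.07)×log₁₀(20.5/1.4)
    = 0.04676 × 1.166 = 0.05451 m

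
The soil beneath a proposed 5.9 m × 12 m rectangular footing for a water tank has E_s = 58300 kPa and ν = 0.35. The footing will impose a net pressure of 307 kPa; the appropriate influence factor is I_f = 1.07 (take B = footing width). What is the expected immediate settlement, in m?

Immediate (elastic) settlement: S_e = q·B·(1−ν²)/E_s · I_f.
S_e = 307 × 5.9 × (1 − 0.35²) / 58300 × 1.07
    = 307 × 5.9 × 0.8775 / 58300 × 1.07
    = 0.02917 m

S_e ≈ 0.0292 m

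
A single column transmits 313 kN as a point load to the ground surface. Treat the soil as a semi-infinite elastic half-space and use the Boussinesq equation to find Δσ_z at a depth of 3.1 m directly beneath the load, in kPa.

Δσ_z ≈ 15.6 kPa

Boussinesq vertical stress below a point load on an elastic half-space:
Δσ_z = 3P/(2πz²) · [1 + (r/z)²]^(−5/2)
r/z = 0/3.1 = 0; [1+(r/z)²]^(−5/2) = 1.
Δσ_z = 3×313/(2π×3.1²) × 1 = 15.551 × 1 = 15.55 kPa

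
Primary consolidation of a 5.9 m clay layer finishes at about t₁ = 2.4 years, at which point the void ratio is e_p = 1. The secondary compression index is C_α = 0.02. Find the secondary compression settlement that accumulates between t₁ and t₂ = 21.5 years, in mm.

Secondary compression: S_s = C_α·H/(1+e_p)·log₁₀(t₂/t₁)
S_s = 0.02×5.9/(1+1)×log₁₀(21.5/2.4)
    = 0.059 × 0.9522 = 0.05618 m

S_s ≈ 56.2 mm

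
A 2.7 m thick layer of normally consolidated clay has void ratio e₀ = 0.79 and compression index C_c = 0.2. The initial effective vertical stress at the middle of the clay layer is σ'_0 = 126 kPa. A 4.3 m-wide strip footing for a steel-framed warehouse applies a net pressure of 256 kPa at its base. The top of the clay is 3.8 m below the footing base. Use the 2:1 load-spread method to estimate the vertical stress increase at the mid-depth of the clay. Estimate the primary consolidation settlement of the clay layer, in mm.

S_c ≈ 85.8 mm

Mid-depth of clay below the footing base: z = 3.8 + 2.7/2 = 5.15 m.
Stress increase at mid-clay by the 2:1 spreading method:
Δσ = qB/(B+z) = 256×4.3/(4.3+5.15) = 116.49 kPa
Final effective stress: σ'_f = σ'_0 + Δσ = 126 + 116.49 = 242.49 kPa.
Normally consolidated clay, so the full stress increment lies on the virgin compression line:
S_c = C_c·H/(1+e₀)·log₁₀(σ'_f/σ'_0) = 0.2×2.7/(1+0.79)×log₁₀(242.49/126)
    = 0.30168 × 0.28432 = 0.08577 m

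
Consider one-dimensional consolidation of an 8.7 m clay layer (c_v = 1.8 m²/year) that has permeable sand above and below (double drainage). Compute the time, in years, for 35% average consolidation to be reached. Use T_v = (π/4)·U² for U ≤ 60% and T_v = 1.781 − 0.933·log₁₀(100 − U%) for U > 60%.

t ≈ 1.01 years

Drainage path length: H_d = H/2 = 4.35 m (double drainage).
U ≤ 60%: T_v = (π/4)·U² = (π/4)×0.35² = 0.096211.
t = T_v·H_d²/c_v = 0.096211×4.35²/1.8 = 1.011 years.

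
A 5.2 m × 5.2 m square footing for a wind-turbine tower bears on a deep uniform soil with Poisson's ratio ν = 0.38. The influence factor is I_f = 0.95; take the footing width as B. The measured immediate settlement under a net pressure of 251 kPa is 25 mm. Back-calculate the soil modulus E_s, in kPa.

E_s ≈ 42400 kPa

S_e = q·B·(1−ν²)/E_s · I_f  ⇒  E_s = q·B·(1−ν²)·I_f / S_e.
E_s = 251 × 5.2 × 0.8556 × 0.95 / 0.025 = 42440 kPa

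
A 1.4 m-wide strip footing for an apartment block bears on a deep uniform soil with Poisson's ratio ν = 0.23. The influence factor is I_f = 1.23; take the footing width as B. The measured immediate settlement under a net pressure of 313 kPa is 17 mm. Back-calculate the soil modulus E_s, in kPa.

E_s ≈ 30000 kPa

S_e = q·B·(1−ν²)/E_s · I_f  ⇒  E_s = q·B·(1−ν²)·I_f / S_e.
E_s = 313 × 1.4 × 0.9471 × 1.23 / 0.017 = 30030 kPa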